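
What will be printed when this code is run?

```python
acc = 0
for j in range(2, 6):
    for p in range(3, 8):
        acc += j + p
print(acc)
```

170

j=2,p=3: acc = 0+5 = 5
j=2,p=4: acc = 5+6 = 11
j=2,p=5: acc = 11+7 = 18
j=2,p=6: acc = 18+8 = 26
j=2,p=7: acc = 26+9 = 35
j=3,p=3: acc = 35+6 = 41
j=3,p=4: acc = 41+7 = 48
j=3,p=5: acc = 48+8 = 56
j=3,p=6: acc = 56+9 = 65
j=3,p=7: acc = 65+10 = 75
j=4,p=3: acc = 75+7 = 82
j=4,p=4: acc = 82+8 = 90
j=4,p=5: acc = 90+9 = 99
j=4,p=6: acc = 99+10 = 109
j=4,p=7: acc = 109+11 = 120
j=5,p=3: acc = 120+8 = 128
j=5,p=4: acc = 128+9 = 137
j=5,p=5: acc = 137+10 = 147
j=5,p=6: acc = 147+11 = 158
j=5,p=7: acc = 158+12 = 170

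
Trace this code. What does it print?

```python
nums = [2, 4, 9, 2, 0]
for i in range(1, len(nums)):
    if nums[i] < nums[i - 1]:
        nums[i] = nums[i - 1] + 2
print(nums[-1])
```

13

i=1: 4>=2, unchanged → [2, 4, 9, 2, 0]
i=2: 9>=4, unchanged → [2, 4, 9, 2, 0]
i=3: 2<9, nums[3] = 9+2 = 11 → [2, 4, 9, 11, 0]
i=4: 0<11, nums[4] = 11+2 = 13 → [2, 4, 9, 11, 13]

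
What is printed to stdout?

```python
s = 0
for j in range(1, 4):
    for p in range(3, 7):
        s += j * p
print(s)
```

j=1,p=3: s = 0+3 = 3
j=1,p=4: s = 3+4 = 7
j=1,p=5: s = 7+5 = 12
j=1,p=6: s = 12+6 = 18
j=2,p=3: s = 18+6 = 24
j=2,p=4: s = 24+8 = 32
j=2,p=5: s = 32+10 = 42
j=2,p=6: s = 42+12 = 54
j=3,p=3: s = 54+9 = 63
j=3,p=4: s = 63+12 = 75
j=3,p=5: s = 75+15 = 90
j=3,p=6: s = 90+18 = 108

108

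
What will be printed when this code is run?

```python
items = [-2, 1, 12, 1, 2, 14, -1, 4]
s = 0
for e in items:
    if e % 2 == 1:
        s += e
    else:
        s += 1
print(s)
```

6

e=-2: not odd, s = 0+1 = 1
e=1: odd, s = 1+1 = 2
e=12: not odd, s = 2+1 = 3
e=1: odd, s = 3+1 = 4
e=2: not odd, s = 4+1 = 5
e=14: not odd, s = 5+1 = 6
e=-1: odd, s = 6+(-1) = 5
e=4: not odd, s = 5+1 = 6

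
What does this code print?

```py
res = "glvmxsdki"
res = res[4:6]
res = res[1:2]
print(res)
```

s

slice [4:6] → 'xs'
slice [1:2] → 's'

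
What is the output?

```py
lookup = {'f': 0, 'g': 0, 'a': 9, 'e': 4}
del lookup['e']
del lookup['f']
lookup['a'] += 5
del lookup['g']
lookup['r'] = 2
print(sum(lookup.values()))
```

16

del 'e' → {'f': 0, 'g': 0, 'a': 9}
del 'f' → {'g': 0, 'a': 9}
lookup['a'] = 9+5 = 14 → {'g': 0, 'a': 14}
del 'g' → {'a': 14}
lookup['r'] = 2 → {'a': 14, 'r': 2}
sum of values = 16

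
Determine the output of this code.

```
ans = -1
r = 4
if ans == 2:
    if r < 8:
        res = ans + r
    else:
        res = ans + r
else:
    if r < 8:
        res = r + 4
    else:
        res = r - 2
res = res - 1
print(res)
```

ans=-1, r=4
ans == 2 is False; r < 8 is True
→ res = r + 4 = 8
res = 8-1 = 7

7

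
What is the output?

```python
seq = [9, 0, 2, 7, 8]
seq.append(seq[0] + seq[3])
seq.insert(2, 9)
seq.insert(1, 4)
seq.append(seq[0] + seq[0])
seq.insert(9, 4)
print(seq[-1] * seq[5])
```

append seq[0]+seq[3] = 9+7 = 16 → [9, 0, 2, 7, 8, 16]
insert 9 at 2 → [9, 0, 9, 2, 7, 8, 16]
insert 4 at 1 → [9, 4, 0, 9, 2, 7, 8, 16]
append seq[0]+seq[0] = 9+9 = 18 → [9, 4, 0, 9, 2, 7, 8, 16, 18]
insert 4 at 9 → [9, 4, 0, 9, 2, 7, 8, 16, 18, 4]
seq[-1]*seq[5] = 4*7 = 28

28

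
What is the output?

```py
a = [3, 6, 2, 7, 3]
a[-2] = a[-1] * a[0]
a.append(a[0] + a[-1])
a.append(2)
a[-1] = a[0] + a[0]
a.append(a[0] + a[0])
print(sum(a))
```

a[-2] = a[-1]*a[0] = 3*3 = 9 → [3, 6, 2, 9, 3]
append a[0]+a[-1] = 3+3 = 6 → [3, 6, 2, 9, 3, 6]
append 2 → [3, 6, 2, 9, 3, 6, 2]
a[-1] = a[0]+a[0] = 3+3 = 6 → [3, 6, 2, 9, 3, 6, 6]
append a[0]+a[0] = 3+3 = 6 → [3, 6, 2, 9, 3, 6, 6, 6]
sum = 41

41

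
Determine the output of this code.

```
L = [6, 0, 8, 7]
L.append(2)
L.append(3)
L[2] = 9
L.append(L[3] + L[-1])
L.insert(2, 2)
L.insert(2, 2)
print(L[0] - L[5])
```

append 2 → [6, 0, 8, 7, 2]
append 3 → [6, 0, 8, 7, 2, 3]
L[2] = 9 → [6, 0, 9, 7, 2, 3]
append L[3]+L[-1] = 7+3 = 10 → [6, 0, 9, 7, 2, 3, 10]
insert 2 at 2 → [6, 0, 2, 9, 7, 2, 3, 10]
insert 2 at 2 → [6, 0, 2, 2, 9, 7, 2, 3, 10]
L[0]-L[5] = 6-7 = -1

-1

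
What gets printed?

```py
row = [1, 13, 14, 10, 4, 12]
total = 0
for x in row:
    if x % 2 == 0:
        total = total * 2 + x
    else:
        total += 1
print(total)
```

x=1: not even, total = 0+1 = 1
x=13: not even, total = 1+1 = 2
x=14: even, total = 2*2+14 = 18
x=10: even, total = 18*2+10 = 46
x=4: even, total = 46*2+4 = 96
x=12: even, total = 96*2+12 = 204

204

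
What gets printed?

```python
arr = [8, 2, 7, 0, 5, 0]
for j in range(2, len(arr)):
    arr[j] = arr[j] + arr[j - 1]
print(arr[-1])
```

14

j=2: arr[2] = 7+2 = 9 → [8, 2, 9, 0, 5, 0]
j=3: arr[3] = 0+9 = 9 → [8, 2, 9, 9, 5, 0]
j=4: arr[4] = 5+9 = 14 → [8, 2, 9, 9, 14, 0]
j=5: arr[5] = 0+14 = 14 → [8, 2, 9, 9, 14, 14]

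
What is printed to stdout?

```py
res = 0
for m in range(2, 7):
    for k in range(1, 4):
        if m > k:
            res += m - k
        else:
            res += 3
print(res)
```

m=2,k=1: 2>1, res = 0+1 = 1
m=2,k=2: not 2>2, res = 1+3 = 4
m=2,k=3: not 2>3, res = 4+3 = 7
m=3,k=1: 3>1, res = 7+2 = 9
m=3,k=2: 3>2, res = 9+1 = 10
m=3,k=3: not 3>3, res = 10+3 = 13
m=4,k=1: 4>1, res = 13+3 = 16
m=4,k=2: 4>2, res = 16+2 = 18
m=4,k=3: 4>3, res = 18+1 = 19
m=5,k=1: 5>1, res = 19+4 = 23
m=5,k=2: 5>2, res = 23+3 = 26
m=5,k=3: 5>3, res = 26+2 = 28
m=6,k=1: 6>1, res = 28+5 = 33
m=6,k=2: 6>2, res = 33+4 = 37
m=6,k=3: 6>3, res = 37+3 = 40

40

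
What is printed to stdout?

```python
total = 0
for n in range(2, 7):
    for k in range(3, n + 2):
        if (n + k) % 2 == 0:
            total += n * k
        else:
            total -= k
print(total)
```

85

n=2,k=3: odd sum, total = 0-3 = -3
n=3,k=3: even sum, total = (-3)+9 = 6
n=3,k=4: odd sum, total = 6-4 = 2
n=4,k=3: odd sum, total = 2-3 = -1
n=4,k=4: even sum, total = (-1)+16 = 15
n=4,k=5: odd sum, total = 15-5 = 10
n=5,k=3: even sum, total = 10+15 = 25
n=5,k=4: odd sum, total = 25-4 = 21
n=5,k=5: even sum, total = 21+25 = 46
n=5,k=6: odd sum, total = 46-6 = 40
n=6,k=3: odd sum, total = 40-3 = 37
n=6,k=4: even sum, total = 37+24 = 61
n=6,k=5: odd sum, total = 61-5 = 56
n=6,k=6: even sum, total = 56+36 = 92
n=6,k=7: odd sum, total = 92-7 = 85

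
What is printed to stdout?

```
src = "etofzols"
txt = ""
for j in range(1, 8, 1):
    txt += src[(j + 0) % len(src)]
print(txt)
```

j=1: add src[1]='t' → 't'
j=2: add src[2]='o' → 'to'
j=3: add src[3]='f' → 'tof'
j=4: add src[4]='z' → 'tofz'
j=5: add src[5]='o' → 'tofzo'
j=6: add src[6]='l' → 'tofzol'
j=7: add src[7]='s' → 'tofzols'

tofzols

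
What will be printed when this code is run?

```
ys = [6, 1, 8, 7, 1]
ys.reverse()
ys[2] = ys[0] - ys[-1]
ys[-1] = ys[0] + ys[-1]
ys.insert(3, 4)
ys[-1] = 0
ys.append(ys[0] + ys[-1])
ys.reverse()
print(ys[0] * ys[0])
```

reverse → [1, 7, 8, 1, 6]
ys[2] = ys[0]-ys[-1] = 1-6 = -5 → [1, 7, -5, 1, 6]
ys[-1] = ys[0]+ys[-1] = 1+6 = 7 → [1, 7, -5, 1, 7]
insert 4 at 3 → [1, 7, -5, 4, 1, 7]
ys[-1] = 0 → [1, 7, -5, 4, 1, 0]
append ys[0]+ys[-1] = 1+0 = 1 → [1, 7, -5, 4, 1, 0, 1]
reverse → [1, 0, 1, 4, -5, 7, 1]
ys[0]*ys[0] = 1*1 = 1

1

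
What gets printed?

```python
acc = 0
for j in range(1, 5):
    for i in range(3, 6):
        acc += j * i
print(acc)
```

120

j=1,i=3: acc = 0+3 = 3
j=1,i=4: acc = 3+4 = 7
j=1,i=5: acc = 7+5 = 12
j=2,i=3: acc = 12+6 = 18
j=2,i=4: acc = 18+8 = 26
j=2,i=5: acc = 26+10 = 36
j=3,i=3: acc = 36+9 = 45
j=3,i=4: acc = 45+12 = 57
j=3,i=5: acc = 57+15 = 72
j=4,i=3: acc = 72+12 = 84
j=4,i=4: acc = 84+16 = 100
j=4,i=5: acc = 100+20 = 120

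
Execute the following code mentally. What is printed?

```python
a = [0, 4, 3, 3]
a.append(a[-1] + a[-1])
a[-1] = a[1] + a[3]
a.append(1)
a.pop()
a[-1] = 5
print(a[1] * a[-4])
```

16

append a[-1]+a[-1] = 3+3 = 6 → [0, 4, 3, 3, 6]
a[-1] = a[1]+a[3] = 4+3 = 7 → [0, 4, 3, 3, 7]
append 1 → [0, 4, 3, 3, 7, 1]
pop() removes 1 → [0, 4, 3, 3, 7]
a[-1] = 5 → [0, 4, 3, 3, 5]
a[1]*a[-4] = 4*4 = 16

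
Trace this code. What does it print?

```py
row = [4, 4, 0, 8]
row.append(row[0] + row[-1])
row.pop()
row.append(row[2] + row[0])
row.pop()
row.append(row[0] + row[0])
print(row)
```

append row[0]+row[-1] = 4+8 = 12 → [4, 4, 0, 8, 12]
pop() removes 12 → [4, 4, 0, 8]
append row[2]+row[0] = 0+4 = 4 → [4, 4, 0, 8, 4]
pop() removes 4 → [4, 4, 0, 8]
append row[0]+row[0] = 4+4 = 8 → [4, 4, 0, 8, 8]

[4, 4, 0, 8, 8]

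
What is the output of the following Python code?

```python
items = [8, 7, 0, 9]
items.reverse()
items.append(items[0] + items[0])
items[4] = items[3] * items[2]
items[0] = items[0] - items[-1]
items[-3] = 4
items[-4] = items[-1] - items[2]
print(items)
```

[-47, 52, 4, 8, 56]

reverse → [9, 0, 7, 8]
append items[0]+items[0] = 9+9 = 18 → [9, 0, 7, 8, 18]
items[4] = items[3]*items[2] = 8*7 = 56 → [9, 0, 7, 8, 56]
items[0] = items[0]-items[-1] = 9-56 = -47 → [-47, 0, 7, 8, 56]
items[-3] = 4 → [-47, 0, 4, 8, 56]
items[-4] = items[-1]-items[2] = 56-4 = 52 → [-47, 52, 4, 8, 56]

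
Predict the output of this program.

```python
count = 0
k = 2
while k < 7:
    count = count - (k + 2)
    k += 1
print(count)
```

k=2: count = 0-4 = -4
k=3: count = (-4)-5 = -9
k=4: count = (-9)-6 = -15
k=5: count = (-15)-7 = -22
k=6: count = (-22)-8 = -30

-30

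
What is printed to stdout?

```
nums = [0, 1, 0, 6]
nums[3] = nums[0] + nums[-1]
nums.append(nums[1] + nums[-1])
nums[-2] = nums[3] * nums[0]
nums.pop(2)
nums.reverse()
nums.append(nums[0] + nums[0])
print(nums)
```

[7, 0, 1, 0, 14]

nums[3] = nums[0]+nums[-1] = 0+6 = 6 → [0, 1, 0, 6]
append nums[1]+nums[-1] = 1+6 = 7 → [0, 1, 0, 6, 7]
nums[-2] = nums[3]*nums[0] = 6*0 = 0 → [0, 1, 0, 0, 7]
pop(2) removes 0 → [0, 1, 0, 7]
reverse → [7, 0, 1, 0]
append nums[0]+nums[0] = 7+7 = 14 → [7, 0, 1, 0, 14]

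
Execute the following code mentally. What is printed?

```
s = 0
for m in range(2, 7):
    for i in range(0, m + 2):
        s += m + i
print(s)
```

210

m=2,i=0: s = 0+2 = 2
m=2,i=1: s = 2+3 = 5
m=2,i=2: s = 5+4 = 9
m=2,i=3: s = 9+5 = 14
m=3,i=0: s = 14+3 = 17
m=3,i=1: s = 17+4 = 21
m=3,i=2: s = 21+5 = 26
m=3,i=3: s = 26+6 = 32
m=3,i=4: s = 32+7 = 39
m=4,i=0: s = 39+4 = 43
m=4,i=1: s = 43+5 = 48
m=4,i=2: s = 48+6 = 54
m=4,i=3: s = 54+7 = 61
m=4,i=4: s = 61+8 = 69
m=4,i=5: s = 69+9 = 78
m=5,i=0: s = 78+5 = 83
m=5,i=1: s = 83+6 = 89
m=5,i=2: s = 89+7 = 96
m=5,i=3: s = 96+8 = 104
m=5,i=4: s = 104+9 = 113
m=5,i=5: s = 113+10 = 123
m=5,i=6: s = 123+11 = 134
m=6,i=0: s = 134+6 = 140
m=6,i=1: s = 140+7 = 147
m=6,i=2: s = 147+8 = 155
m=6,i=3: s = 155+9 = 164
m=6,i=4: s = 164+10 = 174
m=6,i=5: s = 174+11 = 185
m=6,i=6: s = 185+12 = 197
m=6,i=7: s = 197+13 = 210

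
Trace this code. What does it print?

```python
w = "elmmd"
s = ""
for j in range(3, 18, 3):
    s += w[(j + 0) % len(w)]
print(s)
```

j=3: add w[3]='m' → 'm'
j=6: add w[1]='l' → 'ml'
j=9: add w[4]='d' → 'mld'
j=12: add w[2]='m' → 'mldm'
j=15: add w[0]='e' → 'mldme'

mldme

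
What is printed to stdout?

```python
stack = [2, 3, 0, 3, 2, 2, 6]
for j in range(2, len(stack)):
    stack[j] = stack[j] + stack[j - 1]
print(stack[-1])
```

16

j=2: stack[2] = 0+3 = 3 → [2, 3, 3, 3, 2, 2, 6]
j=3: stack[3] = 3+3 = 6 → [2, 3, 3, 6, 2, 2, 6]
j=4: stack[4] = 2+6 = 8 → [2, 3, 3, 6, 8, 2, 6]
j=5: stack[5] = 2+8 = 10 → [2, 3, 3, 6, 8, 10, 6]
j=6: stack[6] = 6+10 = 16 → [2, 3, 3, 6, 8, 10, 16]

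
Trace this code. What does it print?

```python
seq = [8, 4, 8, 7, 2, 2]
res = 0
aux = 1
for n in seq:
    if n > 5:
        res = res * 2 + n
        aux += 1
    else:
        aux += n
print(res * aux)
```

660

n=8: >5, res = 0*2+8 = 8; aux=2
n=4: not >5; aux=6
n=8: >5, res = 8*2+8 = 24; aux=7
n=7: >5, res = 24*2+7 = 55; aux=8
n=2: not >5; aux=10
n=2: not >5; aux=12
res*aux = 55*12 = 660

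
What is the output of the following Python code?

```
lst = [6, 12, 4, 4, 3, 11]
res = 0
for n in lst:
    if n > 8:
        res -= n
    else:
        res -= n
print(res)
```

n=6: not >8, res = 0-6 = -6
n=12: >8, res = (-6)-12 = -18
n=4: not >8, res = (-18)-4 = -22
n=4: not >8, res = (-22)-4 = -26
n=3: not >8, res = (-26)-3 = -29
n=11: >8, res = (-29)-11 = -40

-40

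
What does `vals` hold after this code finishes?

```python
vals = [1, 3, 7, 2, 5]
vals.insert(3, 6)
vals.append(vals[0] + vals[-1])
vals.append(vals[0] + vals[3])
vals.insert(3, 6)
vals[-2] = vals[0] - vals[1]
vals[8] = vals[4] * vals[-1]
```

insert 6 at 3 → [1, 3, 7, 6, 2, 5]
append vals[0]+vals[-1] = 1+5 = 6 → [1, 3, 7, 6, 2, 5, 6]
append vals[0]+vals[3] = 1+6 = 7 → [1, 3, 7, 6, 2, 5, 6, 7]
insert 6 at 3 → [1, 3, 7, 6, 6, 2, 5, 6, 7]
vals[-2] = vals[0]-vals[1] = 1-3 = -2 → [1, 3, 7, 6, 6, 2, 5, -2, 7]
vals[8] = vals[4]*vals[-1] = 6*7 = 42 → [1, 3, 7, 6, 6, 2, 5, -2, 42]

[1, 3, 7, 6, 6, 2, 5, -2, 42]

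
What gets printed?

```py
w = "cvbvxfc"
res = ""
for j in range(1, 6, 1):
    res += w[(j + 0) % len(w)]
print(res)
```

vbvxf

j=1: add w[1]='v' → 'v'
j=2: add w[2]='b' → 'vb'
j=3: add w[3]='v' → 'vbv'
j=4: add w[4]='x' → 'vbvx'
j=5: add w[5]='f' → 'vbvxf'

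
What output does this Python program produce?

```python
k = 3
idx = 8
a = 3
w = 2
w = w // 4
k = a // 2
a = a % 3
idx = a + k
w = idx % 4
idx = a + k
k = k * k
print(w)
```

1

w = 2//4 = 0
k = 3//2 = 1
a = 3%3 = 0
idx = 0+1 = 1
w = 1%4 = 1
idx = 0+1 = 1
k = 1*1 = 1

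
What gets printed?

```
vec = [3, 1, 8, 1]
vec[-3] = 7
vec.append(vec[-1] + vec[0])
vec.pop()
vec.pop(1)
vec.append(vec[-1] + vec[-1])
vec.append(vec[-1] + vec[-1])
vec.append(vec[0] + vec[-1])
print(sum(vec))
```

vec[-3] = 7 → [3, 7, 8, 1]
append vec[-1]+vec[0] = 1+3 = 4 → [3, 7, 8, 1, 4]
pop() removes 4 → [3, 7, 8, 1]
pop(1) removes 7 → [3, 8, 1]
append vec[-1]+vec[-1] = 1+1 = 2 → [3, 8, 1, 2]
append vec[-1]+vec[-1] = 2+2 = 4 → [3, 8, 1, 2, 4]
append vec[0]+vec[-1] = 3+4 = 7 → [3, 8, 1, 2, 4, 7]
sum = 25

25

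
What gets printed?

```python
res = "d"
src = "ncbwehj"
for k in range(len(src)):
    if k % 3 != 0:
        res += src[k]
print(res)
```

dcbeh

k=0: skip
k=1: add 'c' → 'dc'
k=2: add 'b' → 'dcb'
k=3: skip
k=4: add 'e' → 'dcbe'
k=5: add 'h' → 'dcbeh'
k=6: skip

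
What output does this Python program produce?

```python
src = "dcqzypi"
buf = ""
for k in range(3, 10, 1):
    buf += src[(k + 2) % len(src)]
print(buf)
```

pidcqzy

k=3: add src[5]='p' → 'p'
k=4: add src[6]='i' → 'pi'
k=5: add src[0]='d' → 'pid'
k=6: add src[1]='c' → 'pidc'
k=7: add src[2]='q' → 'pidcq'
k=8: add src[3]='z' → 'pidcqz'
k=9: add src[4]='y' → 'pidcqzy'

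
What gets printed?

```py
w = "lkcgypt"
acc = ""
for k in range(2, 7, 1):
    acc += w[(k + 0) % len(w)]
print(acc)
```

cgypt

k=2: add w[2]='c' → 'c'
k=3: add w[3]='g' → 'cg'
k=4: add w[4]='y' → 'cgy'
k=5: add w[5]='p' → 'cgyp'
k=6: add w[6]='t' → 'cgypt'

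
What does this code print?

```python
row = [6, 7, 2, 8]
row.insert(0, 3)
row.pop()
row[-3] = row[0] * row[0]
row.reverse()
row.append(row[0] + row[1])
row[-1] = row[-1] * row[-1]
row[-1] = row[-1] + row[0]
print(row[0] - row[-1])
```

-81

insert 3 at 0 → [3, 6, 7, 2, 8]
pop() removes 8 → [3, 6, 7, 2]
row[-3] = row[0]*row[0] = 3*3 = 9 → [3, 9, 7, 2]
reverse → [2, 7, 9, 3]
append row[0]+row[1] = 2+7 = 9 → [2, 7, 9, 3, 9]
row[-1] = row[-1]*row[-1] = 9*9 = 81 → [2, 7, 9, 3, 81]
row[-1] = row[-1]+row[0] = 81+2 = 83 → [2, 7, 9, 3, 83]
row[0]-row[-1] = 2-83 = -81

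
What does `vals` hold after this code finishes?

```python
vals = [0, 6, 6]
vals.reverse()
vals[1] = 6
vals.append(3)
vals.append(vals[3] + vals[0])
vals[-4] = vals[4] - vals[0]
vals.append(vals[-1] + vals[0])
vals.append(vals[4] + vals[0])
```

reverse → [6, 6, 0]
vals[1] = 6 → [6, 6, 0]
append 3 → [6, 6, 0, 3]
append vals[3]+vals[0] = 3+6 = 9 → [6, 6, 0, 3, 9]
vals[-4] = vals[4]-vals[0] = 9-6 = 3 → [6, 3, 0, 3, 9]
append vals[-1]+vals[0] = 9+6 = 15 → [6, 3, 0, 3, 9, 15]
append vals[4]+vals[0] = 9+6 = 15 → [6, 3, 0, 3, 9, 15, 15]

[6, 3, 0, 3, 9, 15, 15]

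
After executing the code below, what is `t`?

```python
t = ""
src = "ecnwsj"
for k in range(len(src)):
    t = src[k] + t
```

k=0: prepend 'e' → 'e'
k=1: prepend 'c' → 'ce'
k=2: prepend 'n' → 'nce'
k=3: prepend 'w' → 'wnce'
k=4: prepend 's' → 'swnce'
k=5: prepend 'j' → 'jswnce'

'jswnce'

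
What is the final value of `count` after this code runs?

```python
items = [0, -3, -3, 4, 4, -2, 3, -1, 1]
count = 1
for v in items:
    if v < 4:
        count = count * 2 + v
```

v=0: <4, count = 1*2+0 = 2
v=-3: <4, count = 2*2+(-3) = 1
v=-3: <4, count = 1*2+(-3) = -1
v=4: not <4
v=4: not <4
v=-2: <4, count = (-1)*2+(-2) = -4
v=3: <4, count = (-4)*2+3 = -5
v=-1: <4, count = (-5)*2+(-1) = -11
v=1: <4, count = (-11)*2+1 = -21

-21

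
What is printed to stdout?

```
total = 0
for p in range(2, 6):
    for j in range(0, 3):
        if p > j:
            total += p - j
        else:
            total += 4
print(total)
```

34

p=2,j=0: 2>0, total = 0+2 = 2
p=2,j=1: 2>1, total = 2+1 = 3
p=2,j=2: not 2>2, total = 3+4 = 7
p=3,j=0: 3>0, total = 7+3 = 10
p=3,j=1: 3>1, total = 10+2 = 12
p=3,j=2: 3>2, total = 12+1 = 13
p=4,j=0: 4>0, total = 13+4 = 17
p=4,j=1: 4>1, total = 17+3 = 20
p=4,j=2: 4>2, total = 20+2 = 22
p=5,j=0: 5>0, total = 22+5 = 27
p=5,j=1: 5>1, total = 27+4 = 31
p=5,j=2: 5>2, total = 31+3 = 34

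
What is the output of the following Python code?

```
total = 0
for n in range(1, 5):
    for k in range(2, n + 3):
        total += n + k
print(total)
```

88

n=1,k=2: total = 0+3 = 3
n=1,k=3: total = 3+4 = 7
n=2,k=2: total = 7+4 = 11
n=2,k=3: total = 11+5 = 16
n=2,k=4: total = 16+6 = 22
n=3,k=2: total = 22+5 = 27
n=3,k=3: total = 27+6 = 33
n=3,k=4: total = 33+7 = 40
n=3,k=5: total = 40+8 = 48
n=4,k=2: total = 48+6 = 54
n=4,k=3: total = 54+7 = 61
n=4,k=4: total = 61+8 = 69
n=4,k=5: total = 69+9 = 78
n=4,k=6: total = 78+10 = 88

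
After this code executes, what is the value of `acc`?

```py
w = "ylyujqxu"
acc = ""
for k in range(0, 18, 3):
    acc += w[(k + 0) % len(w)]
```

k=0: add w[0]='y' → 'y'
k=3: add w[3]='u' → 'yu'
k=6: add w[6]='x' → 'yux'
k=9: add w[1]='l' → 'yuxl'
k=12: add w[4]='j' → 'yuxlj'
k=15: add w[7]='u' → 'yuxlju'

'yuxlju'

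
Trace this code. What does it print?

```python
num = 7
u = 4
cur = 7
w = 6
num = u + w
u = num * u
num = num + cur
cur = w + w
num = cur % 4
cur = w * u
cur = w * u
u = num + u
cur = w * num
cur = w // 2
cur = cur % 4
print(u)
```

40

num = 4+6 = 10
u = 10*4 = 40
num = 10+7 = 17
cur = 6+6 = 12
num = 12%4 = 0
cur = 6*40 = 240
cur = 6*40 = 240
u = 0+40 = 40
cur = 6*0 = 0
cur = 6//2 = 3
cur = 3%4 = 3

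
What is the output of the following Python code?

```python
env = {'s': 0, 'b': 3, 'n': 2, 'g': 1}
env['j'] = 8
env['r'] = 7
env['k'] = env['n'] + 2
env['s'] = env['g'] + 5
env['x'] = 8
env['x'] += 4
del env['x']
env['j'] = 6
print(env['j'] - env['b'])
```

3

env['j'] = 8 → {'s': 0, 'b': 3, 'n': 2, 'g': 1, 'j': 8}
env['r'] = 7 → {'s': 0, 'b': 3, 'n': 2, 'g': 1, 'j': 8, 'r': 7}
env['k'] = env['n']+2 = 4 → {'s': 0, 'b': 3, 'n': 2, 'g': 1, 'j': 8, 'r': 7, 'k': 4}
env['s'] = env['g']+5 = 6 → {'s': 6, 'b': 3, 'n': 2, 'g': 1, 'j': 8, 'r': 7, 'k': 4}
env['x'] = 8 → {'s': 6, 'b': 3, 'n': 2, 'g': 1, 'j': 8, 'r': 7, 'k': 4, 'x': 8}
env['x'] = 8+4 = 12 → {'s': 6, 'b': 3, 'n': 2, 'g': 1, 'j': 8, 'r': 7, 'k': 4, 'x': 12}
del 'x' → {'s': 6, 'b': 3, 'n': 2, 'g': 1, 'j': 8, 'r': 7, 'k': 4}
env['j'] = 6 → {'s': 6, 'b': 3, 'n': 2, 'g': 1, 'j': 6, 'r': 7, 'k': 4}
env['j']-env['b'] = 6-3 = 3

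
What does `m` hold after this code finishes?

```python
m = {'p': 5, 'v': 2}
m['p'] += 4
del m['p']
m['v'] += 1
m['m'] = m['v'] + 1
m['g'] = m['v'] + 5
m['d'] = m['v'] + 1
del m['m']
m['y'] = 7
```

m['p'] = 5+4 = 9 → {'p': 9, 'v': 2}
del 'p' → {'v': 2}
m['v'] = 2+1 = 3 → {'v': 3}
m['m'] = m['v']+1 = 4 → {'v': 3, 'm': 4}
m['g'] = m['v']+5 = 8 → {'v': 3, 'm': 4, 'g': 8}
m['d'] = m['v']+1 = 4 → {'v': 3, 'm': 4, 'g': 8, 'd': 4}
del 'm' → {'v': 3, 'g': 8, 'd': 4}
m['y'] = 7 → {'v': 3, 'g': 8, 'd': 4, 'y': 7}

{'v': 3, 'g': 8, 'd': 4, 'y': 7}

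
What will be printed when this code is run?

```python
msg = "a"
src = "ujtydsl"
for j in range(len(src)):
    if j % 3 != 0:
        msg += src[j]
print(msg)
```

j=0: skip
j=1: add 'j' → 'aj'
j=2: add 't' → 'ajt'
j=3: skip
j=4: add 'd' → 'ajtd'
j=5: add 's' → 'ajtds'
j=6: skip

ajtds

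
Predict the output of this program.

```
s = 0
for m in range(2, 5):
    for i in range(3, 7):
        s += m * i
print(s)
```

m=2,i=3: s = 0+6 = 6
m=2,i=4: s = 6+8 = 14
m=2,i=5: s = 14+10 = 24
m=2,i=6: s = 24+12 = 36
m=3,i=3: s = 36+9 = 45
m=3,i=4: s = 45+12 = 57
m=3,i=5: s = 57+15 = 72
m=3,i=6: s = 72+18 = 90
m=4,i=3: s = 90+12 = 102
m=4,i=4: s = 102+16 = 118
m=4,i=5: s = 118+20 = 138
m=4,i=6: s = 138+24 = 162

162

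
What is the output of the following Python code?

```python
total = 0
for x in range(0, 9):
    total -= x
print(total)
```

-36

x=0: total = 0-0 = 0
x=1: total = 0-1 = -1
x=2: total = (-1)-2 = -3
x=3: total = (-3)-3 = -6
x=4: total = (-6)-4 = -10
x=5: total = (-10)-5 = -15
x=6: total = (-15)-6 = -21
x=7: total = (-21)-7 = -28
x=8: total = (-28)-8 = -36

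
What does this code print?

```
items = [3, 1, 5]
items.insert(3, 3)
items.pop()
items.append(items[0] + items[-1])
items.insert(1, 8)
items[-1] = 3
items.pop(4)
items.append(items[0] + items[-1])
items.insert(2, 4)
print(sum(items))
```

insert 3 at 3 → [3, 1, 5, 3]
pop() removes 3 → [3, 1, 5]
append items[0]+items[-1] = 3+5 = 8 → [3, 1, 5, 8]
insert 8 at 1 → [3, 8, 1, 5, 8]
items[-1] = 3 → [3, 8, 1, 5, 3]
pop(4) removes 3 → [3, 8, 1, 5]
append items[0]+items[-1] = 3+5 = 8 → [3, 8, 1, 5, 8]
insert 4 at 2 → [3, 8, 4, 1, 5, 8]
sum = 29

29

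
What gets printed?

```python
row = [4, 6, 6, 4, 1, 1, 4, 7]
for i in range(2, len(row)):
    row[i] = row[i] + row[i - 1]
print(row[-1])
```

29

i=2: row[2] = 6+6 = 12 → [4, 6, 12, 4, 1, 1, 4, 7]
i=3: row[3] = 4+12 = 16 → [4, 6, 12, 16, 1, 1, 4, 7]
i=4: row[4] = 1+16 = 17 → [4, 6, 12, 16, 17, 1, 4, 7]
i=5: row[5] = 1+17 = 18 → [4, 6, 12, 16, 17, 18, 4, 7]
i=6: row[6] = 4+18 = 22 → [4, 6, 12, 16, 17, 18, 22, 7]
i=7: row[7] = 7+22 = 29 → [4, 6, 12, 16, 17, 18, 22, 29]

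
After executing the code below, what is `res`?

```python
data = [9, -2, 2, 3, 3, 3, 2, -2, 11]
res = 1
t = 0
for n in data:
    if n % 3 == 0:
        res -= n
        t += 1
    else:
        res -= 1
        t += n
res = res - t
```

n=9: %3==0, res = 1-9 = -8; t=1
n=-2: not %3==0, res = (-8)-1 = -9; t=-1
n=2: not %3==0, res = (-9)-1 = -10; t=1
n=3: %3==0, res = (-10)-3 = -13; t=2
n=3: %3==0, res = (-13)-3 = -16; t=3
n=3: %3==0, res = (-16)-3 = -19; t=4
n=2: not %3==0, res = (-19)-1 = -20; t=6
n=-2: not %3==0, res = (-20)-1 = -21; t=4
n=11: not %3==0, res = (-21)-1 = -22; t=15
res-t = (-22)-15 = -37

-37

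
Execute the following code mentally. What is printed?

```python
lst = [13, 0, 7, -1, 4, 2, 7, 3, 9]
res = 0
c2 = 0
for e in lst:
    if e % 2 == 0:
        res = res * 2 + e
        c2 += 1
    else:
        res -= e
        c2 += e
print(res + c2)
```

-96

e=13: not even, res = 0-13 = -13; c2=13
e=0: even, res = (-13)*2+0 = -26; c2=14
e=7: not even, res = (-26)-7 = -33; c2=21
e=-1: not even, res = (-33)-(-1) = -32; c2=20
e=4: even, res = (-32)*2+4 = -60; c2=21
e=2: even, res = (-60)*2+2 = -118; c2=22
e=7: not even, res = (-118)-7 = -125; c2=29
e=3: not even, res = (-125)-3 = -128; c2=32
e=9: not even, res = (-128)-9 = -137; c2=41
res+c2 = (-137)+41 = -96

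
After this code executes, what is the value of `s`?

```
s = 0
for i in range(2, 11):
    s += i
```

i=2: s = 0+2 = 2
i=3: s = 2+3 = 5
i=4: s = 5+4 = 9
i=5: s = 9+5 = 14
i=6: s = 14+6 = 20
i=7: s = 20+7 = 27
i=8: s = 27+8 = 35
i=9: s = 35+9 = 44
i=10: s = 44+10 = 54

54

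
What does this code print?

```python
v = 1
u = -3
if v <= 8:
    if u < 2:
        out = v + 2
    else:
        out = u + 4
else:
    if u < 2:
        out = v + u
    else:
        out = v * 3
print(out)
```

v=1, u=-3
v <= 8 is True; u < 2 is True
→ out = v + 2 = 3

3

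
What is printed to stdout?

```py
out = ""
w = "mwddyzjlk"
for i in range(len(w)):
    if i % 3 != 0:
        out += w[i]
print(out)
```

wdyzlk

i=0: skip
i=1: add 'w' → 'w'
i=2: add 'd' → 'wd'
i=3: skip
i=4: add 'y' → 'wdy'
i=5: add 'z' → 'wdyz'
i=6: skip
i=7: add 'l' → 'wdyzl'
i=8: add 'k' → 'wdyzlk'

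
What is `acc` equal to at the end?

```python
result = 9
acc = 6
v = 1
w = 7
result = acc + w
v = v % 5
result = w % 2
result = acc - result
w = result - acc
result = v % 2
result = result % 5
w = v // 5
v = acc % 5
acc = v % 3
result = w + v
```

1

result = 6+7 = 13
v = 1%5 = 1
result = 7%2 = 1
result = 6-1 = 5
w = 5-6 = -1
result = 1%2 = 1
result = 1%5 = 1
w = 1//5 = 0
v = 6%5 = 1
acc = 1%3 = 1
result = 0+1 = 1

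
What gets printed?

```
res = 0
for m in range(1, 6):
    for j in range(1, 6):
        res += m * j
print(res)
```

m=1,j=1: res = 0+1 = 1
m=1,j=2: res = 1+2 = 3
m=1,j=3: res = 3+3 = 6
m=1,j=4: res = 6+4 = 10
m=1,j=5: res = 10+5 = 15
m=2,j=1: res = 15+2 = 17
m=2,j=2: res = 17+4 = 21
m=2,j=3: res = 21+6 = 27
m=2,j=4: res = 27+8 = 35
m=2,j=5: res = 35+10 = 45
m=3,j=1: res = 45+3 = 48
m=3,j=2: res = 48+6 = 54
m=3,j=3: res = 54+9 = 63
m=3,j=4: res = 63+12 = 75
m=3,j=5: res = 75+15 = 90
m=4,j=1: res = 90+4 = 94
m=4,j=2: res = 94+8 = 102
m=4,j=3: res = 102+12 = 114
m=4,j=4: res = 114+16 = 130
m=4,j=5: res = 130+20 = 150
m=5,j=1: res = 150+5 = 155
m=5,j=2: res = 155+10 = 165
m=5,j=3: res = 165+15 = 180
m=5,j=4: res = 180+20 = 200
m=5,j=5: res = 200+25 = 225

225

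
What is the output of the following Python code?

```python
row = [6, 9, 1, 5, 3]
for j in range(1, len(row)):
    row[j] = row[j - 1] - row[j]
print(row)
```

[6, -3, -4, -9, -12]

j=1: row[1] = 6-9 = -3 → [6, -3, 1, 5, 3]
j=2: row[2] = (-3)-1 = -4 → [6, -3, -4, 5, 3]
j=3: row[3] = (-4)-5 = -9 → [6, -3, -4, -9, 3]
j=4: row[4] = (-9)-3 = -12 → [6, -3, -4, -9, -12]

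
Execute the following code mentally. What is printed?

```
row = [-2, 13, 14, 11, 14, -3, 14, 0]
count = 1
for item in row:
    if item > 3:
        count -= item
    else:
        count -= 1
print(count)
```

-68

item=-2: not >3, count = 1-1 = 0
item=13: >3, count = 0-13 = -13
item=14: >3, count = (-13)-14 = -27
item=11: >3, count = (-27)-11 = -38
item=14: >3, count = (-38)-14 = -52
item=-3: not >3, count = (-52)-1 = -53
item=14: >3, count = (-53)-14 = -67
item=0: not >3, count = (-67)-1 = -68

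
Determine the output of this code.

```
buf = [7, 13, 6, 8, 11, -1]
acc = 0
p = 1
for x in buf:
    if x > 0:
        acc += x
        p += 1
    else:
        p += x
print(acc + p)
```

50

x=7: >0, acc = 0+7 = 7; p=2
x=13: >0, acc = 7+13 = 20; p=3
x=6: >0, acc = 20+6 = 26; p=4
x=8: >0, acc = 26+8 = 34; p=5
x=11: >0, acc = 34+11 = 45; p=6
x=-1: not >0; p=5
acc+p = 45+5 = 50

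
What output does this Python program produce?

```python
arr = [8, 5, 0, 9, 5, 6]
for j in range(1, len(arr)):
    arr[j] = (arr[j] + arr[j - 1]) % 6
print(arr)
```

[8, 1, 1, 4, 3, 3]

j=1: arr[1] = (5+8)%6 = 1 → [8, 1, 0, 9, 5, 6]
j=2: arr[2] = (0+1)%6 = 1 → [8, 1, 1, 9, 5, 6]
j=3: arr[3] = (9+1)%6 = 4 → [8, 1, 1, 4, 5, 6]
j=4: arr[4] = (5+4)%6 = 3 → [8, 1, 1, 4, 3, 6]
j=5: arr[5] = (6+3)%6 = 3 → [8, 1, 1, 4, 3, 3]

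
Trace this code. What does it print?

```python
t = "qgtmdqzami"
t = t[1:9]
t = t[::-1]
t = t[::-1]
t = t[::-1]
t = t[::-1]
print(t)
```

gtmdqzam

slice [1:9] → 'gtmdqzam'
reverse → 'mazqdmtg'
reverse → 'gtmdqzam'
reverse → 'mazqdmtg'
reverse → 'gtmdqzam'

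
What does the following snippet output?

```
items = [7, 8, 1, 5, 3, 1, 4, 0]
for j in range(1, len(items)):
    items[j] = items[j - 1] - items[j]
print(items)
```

j=1: items[1] = 7-8 = -1 → [7, -1, 1, 5, 3, 1, 4, 0]
j=2: items[2] = (-1)-1 = -2 → [7, -1, -2, 5, 3, 1, 4, 0]
j=3: items[3] = (-2)-5 = -7 → [7, -1, -2, -7, 3, 1, 4, 0]
j=4: items[4] = (-7)-3 = -10 → [7, -1, -2, -7, -10, 1, 4, 0]
j=5: items[5] = (-10)-1 = -11 → [7, -1, -2, -7, -10, -11, 4, 0]
j=6: items[6] = (-11)-4 = -15 → [7, -1, -2, -7, -10, -11, -15, 0]
j=7: items[7] = (-15)-0 = -15 → [7, -1, -2, -7, -10, -11, -15, -15]

[7, -1, -2, -7, -10, -11, -15, -15]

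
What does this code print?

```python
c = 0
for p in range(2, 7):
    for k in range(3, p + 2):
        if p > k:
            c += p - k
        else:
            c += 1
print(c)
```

p=2,k=3: not 2>3, c = 0+1 = 1
p=3,k=3: not 3>3, c = 1+1 = 2
p=3,k=4: not 3>4, c = 2+1 = 3
p=4,k=3: 4>3, c = 3+1 = 4
p=4,k=4: not 4>4, c = 4+1 = 5
p=4,k=5: not 4>5, c = 5+1 = 6
p=5,k=3: 5>3, c = 6+2 = 8
p=5,k=4: 5>4, c = 8+1 = 9
p=5,k=5: not 5>5, c = 9+1 = 10
p=5,k=6: not 5>6, c = 10+1 = 11
p=6,k=3: 6>3, c = 11+3 = 14
p=6,k=4: 6>4, c = 14+2 = 16
p=6,k=5: 6>5, c = 16+1 = 17
p=6,k=6: not 6>6, c = 17+1 = 18
p=6,k=7: not 6>7, c = 18+1 = 19

19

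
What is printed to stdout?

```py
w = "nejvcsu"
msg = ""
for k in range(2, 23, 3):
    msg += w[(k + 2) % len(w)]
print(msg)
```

cnvujse

k=2: add w[4]='c' → 'c'
k=5: add w[0]='n' → 'cn'
k=8: add w[3]='v' → 'cnv'
k=11: add w[6]='u' → 'cnvu'
k=14: add w[2]='j' → 'cnvuj'
k=17: add w[5]='s' → 'cnvujs'
k=20: add w[1]='e' → 'cnvujse'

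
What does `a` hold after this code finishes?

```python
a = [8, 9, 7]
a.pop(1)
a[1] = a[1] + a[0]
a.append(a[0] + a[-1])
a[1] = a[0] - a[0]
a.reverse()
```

pop(1) removes 9 → [8, 7]
a[1] = a[1]+a[0] = 7+8 = 15 → [8, 15]
append a[0]+a[-1] = 8+15 = 23 → [8, 15, 23]
a[1] = a[0]-a[0] = 8-8 = 0 → [8, 0, 23]
reverse → [23, 0, 8]

[23, 0, 8]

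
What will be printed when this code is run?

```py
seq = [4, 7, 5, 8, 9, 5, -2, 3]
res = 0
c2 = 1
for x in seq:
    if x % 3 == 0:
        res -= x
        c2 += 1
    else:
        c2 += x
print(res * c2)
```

-360

x=4: not %3==0; c2=5
x=7: not %3==0; c2=12
x=5: not %3==0; c2=17
x=8: not %3==0; c2=25
x=9: %3==0, res = 0-9 = -9; c2=26
x=5: not %3==0; c2=31
x=-2: not %3==0; c2=29
x=3: %3==0, res = (-9)-3 = -12; c2=30
res*c2 = (-12)*30 = -360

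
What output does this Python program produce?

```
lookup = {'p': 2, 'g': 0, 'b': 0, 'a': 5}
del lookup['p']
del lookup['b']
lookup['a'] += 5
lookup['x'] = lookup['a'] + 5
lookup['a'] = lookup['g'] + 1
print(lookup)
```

del 'p' → {'g': 0, 'b': 0, 'a': 5}
del 'b' → {'g': 0, 'a': 5}
lookup['a'] = 5+5 = 10 → {'g': 0, 'a': 10}
lookup['x'] = lookup['a']+5 = 15 → {'g': 0, 'a': 10, 'x': 15}
lookup['a'] = lookup['g']+1 = 1 → {'g': 0, 'a': 1, 'x': 15}

{'g': 0, 'a': 1, 'x': 15}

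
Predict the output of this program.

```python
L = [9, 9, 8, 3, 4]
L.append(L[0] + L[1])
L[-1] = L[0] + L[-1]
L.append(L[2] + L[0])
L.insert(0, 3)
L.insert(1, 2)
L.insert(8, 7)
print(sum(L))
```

89

append L[0]+L[1] = 9+9 = 18 → [9, 9, 8, 3, 4, 18]
L[-1] = L[0]+L[-1] = 9+18 = 27 → [9, 9, 8, 3, 4, 27]
append L[2]+L[0] = 8+9 = 17 → [9, 9, 8, 3, 4, 27, 17]
insert 3 at 0 → [3, 9, 9, 8, 3, 4, 27, 17]
insert 2 at 1 → [3, 2, 9, 9, 8, 3, 4, 27, 17]
insert 7 at 8 → [3, 2, 9, 9, 8, 3, 4, 27, 7, 17]
sum = 89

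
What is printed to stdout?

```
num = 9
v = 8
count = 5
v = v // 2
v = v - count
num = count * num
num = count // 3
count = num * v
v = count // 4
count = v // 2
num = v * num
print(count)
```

v = 8//2 = 4
v = 4-5 = -1
num = 5*9 = 45
num = 5//3 = 1
count = 1*(-1) = -1
v = (-1)//4 = -1
count = (-1)//2 = -1
num = (-1)*1 = -1

-1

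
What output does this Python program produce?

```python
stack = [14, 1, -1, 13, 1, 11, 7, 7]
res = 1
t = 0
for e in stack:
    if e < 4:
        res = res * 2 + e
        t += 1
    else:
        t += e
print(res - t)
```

-44

e=14: not <4; t=14
e=1: <4, res = 1*2+1 = 3; t=15
e=-1: <4, res = 3*2+(-1) = 5; t=16
e=13: not <4; t=29
e=1: <4, res = 5*2+1 = 11; t=30
e=11: not <4; t=41
e=7: not <4; t=48
e=7: not <4; t=55
res-t = 11-55 = -44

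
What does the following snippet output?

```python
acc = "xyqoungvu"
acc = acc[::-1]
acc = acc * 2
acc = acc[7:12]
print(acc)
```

yxuvg

reverse → 'uvgnuoqyx'
repeat ×2 → 'uvgnuoqyxuvgnuoqyx'
slice [7:12] → 'yxuvg'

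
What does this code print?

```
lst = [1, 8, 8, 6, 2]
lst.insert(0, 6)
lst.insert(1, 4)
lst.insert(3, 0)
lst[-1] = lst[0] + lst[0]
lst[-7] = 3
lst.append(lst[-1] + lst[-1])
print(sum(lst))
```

68

insert 6 at 0 → [6, 1, 8, 8, 6, 2]
insert 4 at 1 → [6, 4, 1, 8, 8, 6, 2]
insert 0 at 3 → [6, 4, 1, 0, 8, 8, 6, 2]
lst[-1] = lst[0]+lst[0] = 6+6 = 12 → [6, 4, 1, 0, 8, 8, 6, 12]
lst[-7] = 3 → [6, 3, 1, 0, 8, 8, 6, 12]
append lst[-1]+lst[-1] = 12+12 = 24 → [6, 3, 1, 0, 8, 8, 6, 12, 24]
sum = 68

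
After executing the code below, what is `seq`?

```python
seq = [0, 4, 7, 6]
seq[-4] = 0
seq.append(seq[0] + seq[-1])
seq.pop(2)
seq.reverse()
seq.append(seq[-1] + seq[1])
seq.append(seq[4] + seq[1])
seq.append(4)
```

[6, 6, 4, 0, 6, 12, 4]

seq[-4] = 0 → [0, 4, 7, 6]
append seq[0]+seq[-1] = 0+6 = 6 → [0, 4, 7, 6, 6]
pop(2) removes 7 → [0, 4, 6, 6]
reverse → [6, 6, 4, 0]
append seq[-1]+seq[1] = 0+6 = 6 → [6, 6, 4, 0, 6]
append seq[4]+seq[1] = 6+6 = 12 → [6, 6, 4, 0, 6, 12]
append 4 → [6, 6, 4, 0, 6, 12, 4]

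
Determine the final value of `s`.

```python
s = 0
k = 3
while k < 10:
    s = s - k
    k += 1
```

k=3: s = 0-3 = -3
k=4: s = (-3)-4 = -7
k=5: s = (-7)-5 = -12
k=6: s = (-12)-6 = -18
k=7: s = (-18)-7 = -25
k=8: s = (-25)-8 = -33
k=9: s = (-33)-9 = -42

-42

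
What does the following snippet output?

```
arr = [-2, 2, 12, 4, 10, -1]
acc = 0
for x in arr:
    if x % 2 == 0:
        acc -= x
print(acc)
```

x=-2: even, acc = 0-(-2) = 2
x=2: even, acc = 2-2 = 0
x=12: even, acc = 0-12 = -12
x=4: even, acc = (-12)-4 = -16
x=10: even, acc = (-16)-10 = -26
x=-1: not even

-26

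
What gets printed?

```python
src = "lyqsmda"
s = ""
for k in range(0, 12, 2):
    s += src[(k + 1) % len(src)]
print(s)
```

ysdlqm

k=0: add src[1]='y' → 'y'
k=2: add src[3]='s' → 'ys'
k=4: add src[5]='d' → 'ysd'
k=6: add src[0]='l' → 'ysdl'
k=8: add src[2]='q' → 'ysdlq'
k=10: add src[4]='m' → 'ysdlqm'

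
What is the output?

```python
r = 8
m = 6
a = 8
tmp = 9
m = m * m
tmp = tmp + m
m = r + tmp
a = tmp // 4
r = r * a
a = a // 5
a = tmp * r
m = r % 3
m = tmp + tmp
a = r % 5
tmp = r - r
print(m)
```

90

m = 6*6 = 36
tmp = 9+36 = 45
m = 8+45 = 53
a = 45//4 = 11
r = 8*11 = 88
a = 11//5 = 2
a = 45*88 = 3960
m = 88%3 = 1
m = 45+45 = 90
a = 88%5 = 3
tmp = 88-88 = 0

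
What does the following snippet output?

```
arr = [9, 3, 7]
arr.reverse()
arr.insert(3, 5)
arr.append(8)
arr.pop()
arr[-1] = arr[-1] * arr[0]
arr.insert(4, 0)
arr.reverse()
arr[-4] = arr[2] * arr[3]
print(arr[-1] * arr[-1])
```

49

reverse → [7, 3, 9]
insert 5 at 3 → [7, 3, 9, 5]
append 8 → [7, 3, 9, 5, 8]
pop() removes 8 → [7, 3, 9, 5]
arr[-1] = arr[-1]*arr[0] = 5*7 = 35 → [7, 3, 9, 35]
insert 0 at 4 → [7, 3, 9, 35, 0]
reverse → [0, 35, 9, 3, 7]
arr[-4] = arr[2]*arr[3] = 9*3 = 27 → [0, 27, 9, 3, 7]
arr[-1]*arr[-1] = 7*7 = 49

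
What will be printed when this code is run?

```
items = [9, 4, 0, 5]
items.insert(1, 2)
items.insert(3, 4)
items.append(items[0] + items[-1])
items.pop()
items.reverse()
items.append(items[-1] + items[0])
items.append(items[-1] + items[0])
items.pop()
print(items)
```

[5, 0, 4, 4, 2, 9, 14]

insert 2 at 1 → [9, 2, 4, 0, 5]
insert 4 at 3 → [9, 2, 4, 4, 0, 5]
append items[0]+items[-1] = 9+5 = 14 → [9, 2, 4, 4, 0, 5, 14]
pop() removes 14 → [9, 2, 4, 4, 0, 5]
reverse → [5, 0, 4, 4, 2, 9]
append items[-1]+items[0] = 9+5 = 14 → [5, 0, 4, 4, 2, 9, 14]
append items[-1]+items[0] = 14+5 = 19 → [5, 0, 4, 4, 2, 9, 14, 19]
pop() removes 19 → [5, 0, 4, 4, 2, 9, 14]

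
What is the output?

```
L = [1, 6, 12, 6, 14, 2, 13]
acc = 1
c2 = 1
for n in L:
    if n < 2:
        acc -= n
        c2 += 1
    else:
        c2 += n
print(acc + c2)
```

55

n=1: <2, acc = 1-1 = 0; c2=2
n=6: not <2; c2=8
n=12: not <2; c2=20
n=6: not <2; c2=26
n=14: not <2; c2=40
n=2: not <2; c2=42
n=13: not <2; c2=55
acc+c2 = 0+55 = 55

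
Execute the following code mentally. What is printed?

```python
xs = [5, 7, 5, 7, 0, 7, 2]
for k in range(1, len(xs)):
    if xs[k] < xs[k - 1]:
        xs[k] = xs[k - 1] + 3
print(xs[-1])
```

k=1: 7>=5, unchanged → [5, 7, 5, 7, 0, 7, 2]
k=2: 5<7, xs[2] = 7+3 = 10 → [5, 7, 10, 7, 0, 7, 2]
k=3: 7<10, xs[3] = 10+3 = 13 → [5, 7, 10, 13, 0, 7, 2]
k=4: 0<13, xs[4] = 13+3 = 16 → [5, 7, 10, 13, 16, 7, 2]
k=5: 7<16, xs[5] = 16+3 = 19 → [5, 7, 10, 13, 16, 19, 2]
k=6: 2<19, xs[6] = 19+3 = 22 → [5, 7, 10, 13, 16, 19, 22]

22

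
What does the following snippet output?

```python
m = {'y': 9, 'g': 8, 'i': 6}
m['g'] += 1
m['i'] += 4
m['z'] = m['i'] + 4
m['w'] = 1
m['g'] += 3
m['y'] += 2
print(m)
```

m['g'] = 8+1 = 9 → {'y': 9, 'g': 9, 'i': 6}
m['i'] = 6+4 = 10 → {'y': 9, 'g': 9, 'i': 10}
m['z'] = m['i']+4 = 14 → {'y': 9, 'g': 9, 'i': 10, 'z': 14}
m['w'] = 1 → {'y': 9, 'g': 9, 'i': 10, 'z': 14, 'w': 1}
m['g'] = 9+3 = 12 → {'y': 9, 'g': 12, 'i': 10, 'z': 14, 'w': 1}
m['y'] = 9+2 = 11 → {'y': 11, 'g': 12, 'i': 10, 'z': 14, 'w': 1}

{'y': 11, 'g': 12, 'i': 10, 'z': 14, 'w': 1}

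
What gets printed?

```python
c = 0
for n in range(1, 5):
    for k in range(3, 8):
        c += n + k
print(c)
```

n=1,k=3: c = 0+4 = 4
n=1,k=4: c = 4+5 = 9
n=1,k=5: c = 9+6 = 15
n=1,k=6: c = 15+7 = 22
n=1,k=7: c = 22+8 = 30
n=2,k=3: c = 30+5 = 35
n=2,k=4: c = 35+6 = 41
n=2,k=5: c = 41+7 = 48
n=2,k=6: c = 48+8 = 56
n=2,k=7: c = 56+9 = 65
n=3,k=3: c = 65+6 = 71
n=3,k=4: c = 71+7 = 78
n=3,k=5: c = 78+8 = 86
n=3,k=6: c = 86+9 = 95
n=3,k=7: c = 95+10 = 105
n=4,k=3: c = 105+7 = 112
n=4,k=4: c = 112+8 = 120
n=4,k=5: c = 120+9 = 129
n=4,k=6: c = 129+10 = 139
n=4,k=7: c = 139+11 = 150

150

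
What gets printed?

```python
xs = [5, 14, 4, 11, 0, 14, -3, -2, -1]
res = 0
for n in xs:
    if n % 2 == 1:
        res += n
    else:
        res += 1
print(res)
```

n=5: odd, res = 0+5 = 5
n=14: not odd, res = 5+1 = 6
n=4: not odd, res = 6+1 = 7
n=11: odd, res = 7+11 = 18
n=0: not odd, res = 18+1 = 19
n=14: not odd, res = 19+1 = 20
n=-3: odd, res = 20+(-3) = 17
n=-2: not odd, res = 17+1 = 18
n=-1: odd, res = 18+(-1) = 17

17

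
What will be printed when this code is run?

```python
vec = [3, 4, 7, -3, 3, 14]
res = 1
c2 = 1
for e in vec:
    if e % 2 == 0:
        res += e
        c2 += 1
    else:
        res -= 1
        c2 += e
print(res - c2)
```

2

e=3: not even, res = 1-1 = 0; c2=4
e=4: even, res = 0+4 = 4; c2=5
e=7: not even, res = 4-1 = 3; c2=12
e=-3: not even, res = 3-1 = 2; c2=9
e=3: not even, res = 2-1 = 1; c2=12
e=14: even, res = 1+14 = 15; c2=13
res-c2 = 15-13 = 2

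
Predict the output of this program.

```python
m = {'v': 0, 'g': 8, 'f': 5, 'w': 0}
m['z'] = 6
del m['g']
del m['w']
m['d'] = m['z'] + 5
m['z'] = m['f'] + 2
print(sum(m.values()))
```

23

m['z'] = 6 → {'v': 0, 'g': 8, 'f': 5, 'w': 0, 'z': 6}
del 'g' → {'v': 0, 'f': 5, 'w': 0, 'z': 6}
del 'w' → {'v': 0, 'f': 5, 'z': 6}
m['d'] = m['z']+5 = 11 → {'v': 0, 'f': 5, 'z': 6, 'd': 11}
m['z'] = m['f']+2 = 7 → {'v': 0, 'f': 5, 'z': 7, 'd': 11}
sum of values = 23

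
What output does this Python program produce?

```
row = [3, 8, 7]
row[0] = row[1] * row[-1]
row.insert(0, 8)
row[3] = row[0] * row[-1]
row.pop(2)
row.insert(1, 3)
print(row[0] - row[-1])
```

-48

row[0] = row[1]*row[-1] = 8*7 = 56 → [56, 8, 7]
insert 8 at 0 → [8, 56, 8, 7]
row[3] = row[0]*row[-1] = 8*7 = 56 → [8, 56, 8, 56]
pop(2) removes 8 → [8, 56, 56]
insert 3 at 1 → [8, 3, 56, 56]
row[0]-row[-1] = 8-56 = -48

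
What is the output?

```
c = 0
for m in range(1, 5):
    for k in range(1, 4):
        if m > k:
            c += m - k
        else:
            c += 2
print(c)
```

22

m=1,k=1: not 1>1, c = 0+2 = 2
m=1,k=2: not 1>2, c = 2+2 = 4
m=1,k=3: not 1>3, c = 4+2 = 6
m=2,k=1: 2>1, c = 6+1 = 7
m=2,k=2: not 2>2, c = 7+2 = 9
m=2,k=3: not 2>3, c = 9+2 = 11
m=3,k=1: 3>1, c = 11+2 = 13
m=3,k=2: 3>2, c = 13+1 = 14
m=3,k=3: not 3>3, c = 14+2 = 16
m=4,k=1: 4>1, c = 16+3 = 19
m=4,k=2: 4>2, c = 19+2 = 21
m=4,k=3: 4>3, c = 21+1 = 22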